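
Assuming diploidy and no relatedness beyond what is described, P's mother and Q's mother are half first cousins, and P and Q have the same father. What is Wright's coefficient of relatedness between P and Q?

Independent pedigree routes through distinct common ancestors add.
P and Q are related in two ways: half second cousins through their mothers (r = 1/64) and half-sibs through their shared father (r = 1/4).
r = 1/64 + 1/4 = 17/64 = 0.265625.

0.265625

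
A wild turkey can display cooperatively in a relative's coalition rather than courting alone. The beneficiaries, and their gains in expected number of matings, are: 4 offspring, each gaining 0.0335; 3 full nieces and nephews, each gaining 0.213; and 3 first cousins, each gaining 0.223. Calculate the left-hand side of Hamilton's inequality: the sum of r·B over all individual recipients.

0.310375

r to an offspring = 1/2 (one parent–offspring link: r = (1/2)^1 = 1/2).
r to a full niece or nephew = 0.25 (full aunt/uncle↔niece/nephew: two paths of length 3 through the shared grandparent pair: r = 2·(1/2)^3 = 1/4).
r to a first cousin = 1/8 (first cousins share one grandparent pair — two paths of length 4: r = 2·(1/2)^4 = 1/8).
Summing one r·B term per recipient: 4·0.5·0.0335 + 3·0.25·0.213 + 3·0.125·0.223 = 0.310375.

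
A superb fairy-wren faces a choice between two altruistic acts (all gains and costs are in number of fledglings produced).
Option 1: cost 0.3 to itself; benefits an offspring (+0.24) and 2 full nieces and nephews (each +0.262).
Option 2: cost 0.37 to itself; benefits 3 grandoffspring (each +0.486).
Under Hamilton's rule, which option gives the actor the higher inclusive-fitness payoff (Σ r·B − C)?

Option 2

Option 1: r to an offspring = 0.5.
Option 1: r to a full niece or nephew = 0.25.
Option 1: Σ r·B − C = (1·0.5·0.24 + 2·0.25·0.262) − 0.3 = -0.049.
Option 2: r to a grandoffspring = 0.25.
Option 2: Σ r·B − C = (3·0.25·0.486) − 0.37 = -0.0055.
Option 2 has the higher net inclusive-fitness payoff.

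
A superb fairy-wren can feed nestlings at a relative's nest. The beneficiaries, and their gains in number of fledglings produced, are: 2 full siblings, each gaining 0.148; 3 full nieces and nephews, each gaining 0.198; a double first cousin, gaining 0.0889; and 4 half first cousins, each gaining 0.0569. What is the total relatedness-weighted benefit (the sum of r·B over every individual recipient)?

r to a full sibling = 0.5 (full sibs share both parents — two paths of length 2: r = 2·(1/2)^2 = 1/2).
r to a full niece or nephew = 1/4 (full aunt/uncle↔niece/nephew: two paths of length 3 through the shared grandparent pair: r = 2·(1/2)^3 = 1/4).
r to a double first cousin = 0.25 (double first cousins share both grandparent pairs — four paths of length 4: r = 4·(1/2)^4 = 1/4).
r to a half first cousin = 1/16 (half first cousins share one grandparent — one path of length 4: r = (1/2)^4 = 1/16).
Summing one r·B term per recipient: 2·0.5·0.148 + 3·0.25·0.198 + 1·0.25·0.0889 + 4·0.0625·0.0569 = 0.33295.

0.33295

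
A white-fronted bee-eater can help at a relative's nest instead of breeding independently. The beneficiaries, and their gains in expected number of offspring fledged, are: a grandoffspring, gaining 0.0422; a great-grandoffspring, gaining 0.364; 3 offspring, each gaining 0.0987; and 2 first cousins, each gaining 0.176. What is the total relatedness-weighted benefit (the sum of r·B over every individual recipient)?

0.2481

r to a grandoffspring = 0.25 (two parent–offspring links: r = (1/2)^2 = 1/4).
r to a great-grandoffspring = 0.125 (three parent–offspring links: r = (1/2)^3 = 1/8).
r to an offspring = 1/2 (one parent–offspring link: r = (1/2)^1 = 1/2).
r to a first cousin = 1/8 (first cousins share one grandparent pair — two paths of length 4: r = 2·(1/2)^4 = 1/8).
Summing one r·B term per recipient: 1·0.25·0.0422 + 1·0.125·0.364 + 3·0.5·0.0987 + 2·0.125·0.176 = 0.2481.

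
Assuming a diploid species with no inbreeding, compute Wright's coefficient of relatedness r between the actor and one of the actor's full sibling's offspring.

0.25

Each parent–offspring link contributes a factor of 1/2, and independent paths through distinct common ancestors add.
Full aunt/uncle↔niece/nephew: two paths of length 3 through the shared grandparent pair: r = 2·(1/2)^3 = 1/4.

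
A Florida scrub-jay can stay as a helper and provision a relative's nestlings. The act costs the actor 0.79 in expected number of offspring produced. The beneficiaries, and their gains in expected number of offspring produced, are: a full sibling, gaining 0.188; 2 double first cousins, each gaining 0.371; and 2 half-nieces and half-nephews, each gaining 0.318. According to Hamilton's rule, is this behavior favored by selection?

Hamilton's rule: the trait is favored when the sum of r·B over every recipient exceeds the actor's cost C.
r to a full sibling = 1/2 (full sibs share both parents — two paths of length 2: r = 2·(1/2)^2 = 1/2).
r to a double first cousin = 0.25 (double first cousins share both grandparent pairs — four paths of length 4: r = 4·(1/2)^4 = 1/4).
r to a half-niece or half-nephew = 0.125 (half-aunt/uncle↔niece/nephew: one path of length 3: r = (1/2)^3 = 1/8).
Summing one r·B term per recipient: 1·0.5·0.188 + 2·0.25·0.371 + 2·0.125·0.318 = 0.359.
0.359 < 0.79: the indirect benefit is less than the cost.

No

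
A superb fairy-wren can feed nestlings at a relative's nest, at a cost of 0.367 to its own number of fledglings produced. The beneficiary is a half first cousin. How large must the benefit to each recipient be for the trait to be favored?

r to a half first cousin = 1/16 (half first cousins share one grandparent — one path of length 4: r = (1/2)^4 = 1/16).
Hamilton's rule with n recipients of equal r: n·r·B > C, so B > C/(n·r) = 0.367/(1·0.0625) = 5.872.

5.872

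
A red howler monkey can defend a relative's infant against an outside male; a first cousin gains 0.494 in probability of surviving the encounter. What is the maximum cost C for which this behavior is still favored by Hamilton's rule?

0.06175

r to a first cousin = 0.125 (first cousins share one grandparent pair — two paths of length 4: r = 2·(1/2)^4 = 1/8).
Hamilton's rule: n·r·B > C, so the trait is favored while C < n·r·B = 1·0.125·0.494 = 0.06175.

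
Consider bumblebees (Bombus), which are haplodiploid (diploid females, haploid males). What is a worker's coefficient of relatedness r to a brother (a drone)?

0.25

Her haploid brother carries none of their father's genes and a random half of their mother's genome; that half matches the maternal half of her own genome with probability 1/2: r = 1/2 · 1/2 = 1/4.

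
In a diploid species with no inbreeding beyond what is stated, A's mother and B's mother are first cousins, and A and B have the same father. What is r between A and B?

0.28125

Independent pedigree routes through distinct common ancestors add.
A and B are related in two ways: second cousins through their mothers (r = 1/32) and half-sibs through their shared father (r = 1/4).
r = 1/32 + 1/4 = 0.28125.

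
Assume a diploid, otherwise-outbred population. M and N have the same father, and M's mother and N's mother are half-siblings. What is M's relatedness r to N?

0.3125

Independent pedigree routes through distinct common ancestors add.
M and N are related in two ways: half-sibs through their shared father (r = 1/4) and half first cousins through their mothers (r = 1/16).
r = 1/4 + 1/16 = 0.3125.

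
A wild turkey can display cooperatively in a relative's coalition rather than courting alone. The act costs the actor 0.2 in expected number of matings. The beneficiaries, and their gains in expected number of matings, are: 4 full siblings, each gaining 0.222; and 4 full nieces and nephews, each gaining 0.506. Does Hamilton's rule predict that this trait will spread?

Hamilton's rule: the trait is favored when the sum of r·B over every recipient exceeds the actor's cost C.
r to a full sibling = 0.5 (full sibs share both parents — two paths of length 2: r = 2·(1/2)^2 = 1/2).
r to a full niece or nephew = 1/4 (full aunt/uncle↔niece/nephew: two paths of length 3 through the shared grandparent pair: r = 2·(1/2)^3 = 1/4).
Summing one r·B term per recipient: 4·0.5·0.222 + 4·0.25·0.506 = 0.95.
0.95 > 0.2: the indirect benefit exceeds the cost.

Yes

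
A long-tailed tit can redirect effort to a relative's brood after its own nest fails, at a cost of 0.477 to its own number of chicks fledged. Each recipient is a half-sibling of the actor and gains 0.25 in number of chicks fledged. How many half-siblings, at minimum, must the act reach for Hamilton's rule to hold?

r to a half-sibling = 1/4 (half-sibs share one parent — one path of length 2: r = (1/2)^2 = 1/4).
Hamilton's rule: n·r·B > C  ⇒  n > C/(r·B) = 0.477/(0.25·0.25) = 7.632.
The smallest integer exceeding 7.632 is 8.

8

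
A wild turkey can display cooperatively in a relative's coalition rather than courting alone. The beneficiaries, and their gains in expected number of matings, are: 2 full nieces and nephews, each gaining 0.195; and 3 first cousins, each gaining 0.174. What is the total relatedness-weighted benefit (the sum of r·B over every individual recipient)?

0.16275

r to a full niece or nephew = 1/4 (full aunt/uncle↔niece/nephew: two paths of length 3 through the shared grandparent pair: r = 2·(1/2)^3 = 1/4).
r to a first cousin = 1/8 (first cousins share one grandparent pair — two paths of length 4: r = 2·(1/2)^4 = 1/8).
Summing one r·B term per recipient: 2·0.25·0.195 + 3·0.125·0.174 = 0.16275.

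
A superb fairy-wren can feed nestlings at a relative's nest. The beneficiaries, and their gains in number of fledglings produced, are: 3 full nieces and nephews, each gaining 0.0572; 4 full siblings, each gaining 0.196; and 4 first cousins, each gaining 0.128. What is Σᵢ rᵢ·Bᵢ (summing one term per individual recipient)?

0.4989

r to a full niece or nephew = 1/4 (full aunt/uncle↔niece/nephew: two paths of length 3 through the shared grandparent pair: r = 2·(1/2)^3 = 1/4).
r to a full sibling = 1/2 (full sibs share both parents — two paths of length 2: r = 2·(1/2)^2 = 1/2).
r to a first cousin = 1/8 (first cousins share one grandparent pair — two paths of length 4: r = 2·(1/2)^4 = 1/8).
Summing one r·B term per recipient: 3·0.25·0.0572 + 4·0.5·0.196 + 4·0.125·0.128 = 0.4989.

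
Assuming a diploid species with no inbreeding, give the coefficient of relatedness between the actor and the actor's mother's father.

0.25

Each parent–offspring link contributes a factor of 1/2, and independent paths through distinct common ancestors add.
Two parent–offspring links: r = (1/2)^2 = 1/4.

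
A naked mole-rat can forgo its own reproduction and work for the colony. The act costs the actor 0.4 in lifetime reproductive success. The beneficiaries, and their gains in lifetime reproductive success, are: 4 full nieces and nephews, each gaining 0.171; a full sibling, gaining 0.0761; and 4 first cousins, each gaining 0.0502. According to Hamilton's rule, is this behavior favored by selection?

No

Hamilton's rule: the trait is favored when the sum of r·B over every recipient exceeds the actor's cost C.
r to a full niece or nephew = 1/4 (full aunt/uncle↔niece/nephew: two paths of length 3 through the shared grandparent pair: r = 2·(1/2)^3 = 1/4).
r to a full sibling = 0.5 (full sibs share both parents — two paths of length 2: r = 2·(1/2)^2 = 1/2).
r to a first cousin = 1/8 (first cousins share one grandparent pair — two paths of length 4: r = 2·(1/2)^4 = 1/8).
Summing one r·B term per recipient: 4·0.25·0.171 + 1·0.5·0.0761 + 4·0.125·0.0502 = 0.23415.
0.23415 < 0.4: the indirect benefit is less than the cost.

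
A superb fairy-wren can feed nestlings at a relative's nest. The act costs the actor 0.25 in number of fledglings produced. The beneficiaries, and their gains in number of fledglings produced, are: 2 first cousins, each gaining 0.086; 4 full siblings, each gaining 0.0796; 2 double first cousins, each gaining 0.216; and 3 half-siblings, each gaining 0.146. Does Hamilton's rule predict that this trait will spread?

Hamilton's rule: the trait is favored when the sum of r·B over every recipient exceeds the actor's cost C.
r to a first cousin = 0.125 (first cousins share one grandparent pair — two paths of length 4: r = 2·(1/2)^4 = 1/8).
r to a full sibling = 0.5 (full sibs share both parents — two paths of length 2: r = 2·(1/2)^2 = 1/2).
r to a double first cousin = 1/4 (double first cousins share both grandparent pairs — four paths of length 4: r = 4·(1/2)^4 = 1/4).
r to a half-sibling = 0.25 (half-sibs share one parent — one path of length 2: r = (1/2)^2 = 1/4).
Summing one r·B term per recipient: 2·0.125·0.086 + 4·0.5·0.0796 + 2·0.25·0.216 + 3·0.25·0.146 = 0.3982.
0.3982 > 0.25: the indirect benefit exceeds the cost.

Yes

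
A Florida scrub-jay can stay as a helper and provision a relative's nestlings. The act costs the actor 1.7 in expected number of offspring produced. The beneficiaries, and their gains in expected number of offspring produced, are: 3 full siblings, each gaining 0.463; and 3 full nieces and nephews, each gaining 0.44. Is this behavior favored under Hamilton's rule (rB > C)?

No

Hamilton's rule: the trait is favored when the sum of r·B over every recipient exceeds the actor's cost C.
r to a full sibling = 1/2 (full sibs share both parents — two paths of length 2: r = 2·(1/2)^2 = 1/2).
r to a full niece or nephew = 1/4 (full aunt/uncle↔niece/nephew: two paths of length 3 through the shared grandparent pair: r = 2·(1/2)^3 = 1/4).
Summing one r·B term per recipient: 3·0.5·0.463 + 3·0.25·0.44 = 1.0245.
1.0245 < 1.7: the indirect benefit is less than the cost.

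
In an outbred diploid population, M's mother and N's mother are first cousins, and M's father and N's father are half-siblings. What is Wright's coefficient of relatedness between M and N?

Independent pedigree routes through distinct common ancestors add.
M and N are related in two ways: second cousins through their mothers (r = 1/32) and half first cousins through their fathers (r = 1/16).
r = 1/32 + 1/16 = 3/32 = 0.09375.

0.09375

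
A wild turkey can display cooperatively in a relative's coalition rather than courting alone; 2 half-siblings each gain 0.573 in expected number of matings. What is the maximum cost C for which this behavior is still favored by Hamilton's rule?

0.2865

r to a half-sibling = 1/4 (half-sibs share one parent — one path of length 2: r = (1/2)^2 = 1/4).
Hamilton's rule: n·r·B > C, so the trait is favored while C < n·r·B = 2·0.25·0.573 = 0.2865.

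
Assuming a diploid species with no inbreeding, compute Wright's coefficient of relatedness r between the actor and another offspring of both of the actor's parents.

Each parent–offspring link contributes a factor of 1/2, and independent paths through distinct common ancestors add.
Full sibs share both parents — two paths of length 2: r = 2·(1/2)^2 = 1/2.

0.5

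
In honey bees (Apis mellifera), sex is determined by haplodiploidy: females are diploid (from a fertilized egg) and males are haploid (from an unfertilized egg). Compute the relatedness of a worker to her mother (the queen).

0.5

One meiotic link between diploid queen and diploid daughter: r = 1/2.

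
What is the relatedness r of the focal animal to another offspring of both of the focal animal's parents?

0.5

Each parent–offspring link contributes a factor of 1/2, and independent paths through distinct common ancestors add.
Full sibs share both parents — two paths of length 2: r = 2·(1/2)^2 = 1/2.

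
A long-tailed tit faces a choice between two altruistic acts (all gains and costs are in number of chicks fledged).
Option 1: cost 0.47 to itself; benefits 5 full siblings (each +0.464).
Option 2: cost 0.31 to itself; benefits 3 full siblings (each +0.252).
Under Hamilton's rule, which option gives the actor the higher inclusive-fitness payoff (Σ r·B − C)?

Option 1: r to a full sibling = 0.5.
Option 1: Σ r·B − C = (5·0.5·0.464) − 0.47 = 0.69.
Option 2: r to a full sibling = 0.5.
Option 2: Σ r·B − C = (3·0.5·0.252) − 0.31 = 0.068.
Option 1 has the higher net inclusive-fitness payoff.

Option 1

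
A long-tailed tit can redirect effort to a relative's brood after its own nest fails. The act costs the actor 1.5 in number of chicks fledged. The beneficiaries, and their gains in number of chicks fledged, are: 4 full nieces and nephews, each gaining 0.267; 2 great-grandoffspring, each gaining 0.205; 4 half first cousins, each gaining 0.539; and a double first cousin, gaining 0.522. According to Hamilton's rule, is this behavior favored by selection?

No

Hamilton's rule: the trait is favored when the sum of r·B over every recipient exceeds the actor's cost C.
r to a full niece or nephew = 0.25 (full aunt/uncle↔niece/nephew: two paths of length 3 through the shared grandparent pair: r = 2·(1/2)^3 = 1/4).
r to a great-grandoffspring = 1/8 (three parent–offspring links: r = (1/2)^3 = 1/8).
r to a half first cousin = 0.0625 (half first cousins share one grandparent — one path of length 4: r = (1/2)^4 = 1/16).
r to a double first cousin = 1/4 (double first cousins share both grandparent pairs — four paths of length 4: r = 4·(1/2)^4 = 1/4).
Summing one r·B term per recipient: 4·0.25·0.267 + 2·0.125·0.205 + 4·0.0625·0.539 + 1·0.25·0.522 = 0.5835.
0.5835 < 1.5: the indirect benefit is less than the cost.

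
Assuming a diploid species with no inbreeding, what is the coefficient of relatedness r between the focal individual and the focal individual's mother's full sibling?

Each parent–offspring link contributes a factor of 1/2, and independent paths through distinct common ancestors add.
Full aunt/uncle↔niece/nephew: two paths of length 3 through the shared grandparent pair: r = 2·(1/2)^3 = 1/4.

0.25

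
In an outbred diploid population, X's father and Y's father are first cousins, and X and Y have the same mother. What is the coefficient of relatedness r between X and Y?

Wright's path rule: contributions from independent ancestry routes add.
X and Y are related in two ways: second cousins through their fathers (r = 1/32) and half-sibs through their shared mother (r = 1/4).
r = 1/32 + 1/4 = 9/32 = 0.28125.

0.28125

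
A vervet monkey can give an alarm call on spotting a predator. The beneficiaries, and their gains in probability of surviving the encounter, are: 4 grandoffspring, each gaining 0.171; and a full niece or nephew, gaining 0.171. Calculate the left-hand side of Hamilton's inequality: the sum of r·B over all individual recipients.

r to a grandoffspring = 1/4 (two parent–offspring links: r = (1/2)^2 = 1/4).
r to a full niece or nephew = 1/4 (full aunt/uncle↔niece/nephew: two paths of length 3 through the shared grandparent pair: r = 2·(1/2)^3 = 1/4).
Summing one r·B term per recipient: 4·0.25·0.171 + 1·0.25·0.171 = 0.21375.

0.21375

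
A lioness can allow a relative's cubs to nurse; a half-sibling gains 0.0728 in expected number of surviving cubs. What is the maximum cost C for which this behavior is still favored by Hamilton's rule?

r to a half-sibling = 1/4 (half-sibs share one parent — one path of length 2: r = (1/2)^2 = 1/4).
Hamilton's rule: n·r·B > C, so the trait is favored while C < n·r·B = 1·0.25·0.0728 = 0.0182.

0.0182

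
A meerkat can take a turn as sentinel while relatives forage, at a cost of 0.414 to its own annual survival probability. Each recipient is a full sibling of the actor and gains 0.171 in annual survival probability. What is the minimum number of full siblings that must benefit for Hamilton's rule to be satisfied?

r to a full sibling = 1/2 (full sibs share both parents — two paths of length 2: r = 2·(1/2)^2 = 1/2).
Hamilton's rule: n·r·B > C  ⇒  n > C/(r·B) = 0.414/(0.5·0.171) = 4.842.
The smallest integer exceeding 4.842 is 5.

5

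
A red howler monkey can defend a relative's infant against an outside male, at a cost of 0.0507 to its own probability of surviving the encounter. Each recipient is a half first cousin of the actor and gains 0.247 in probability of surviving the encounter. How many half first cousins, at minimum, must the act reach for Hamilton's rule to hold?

4

r to a half first cousin = 1/16 (half first cousins share one grandparent — one path of length 4: r = (1/2)^4 = 1/16).
Hamilton's rule: n·r·B > C  ⇒  n > C/(r·B) = 0.0507/(0.0625·0.247) = 3.284.
The smallest integer exceeding 3.284 is 4.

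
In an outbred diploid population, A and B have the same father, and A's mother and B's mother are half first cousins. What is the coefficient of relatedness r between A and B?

0.265625

With two independent routes of shared ancestry, r is the sum of the two contributions.
A and B are related in two ways: half-sibs through their shared father (r = 1/4) and half second cousins through their mothers (r = 1/64).
r = 1/4 + 1/64 = 0.265625.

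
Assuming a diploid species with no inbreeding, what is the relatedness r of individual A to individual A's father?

0.5

Each parent–offspring link contributes a factor of 1/2, and independent paths through distinct common ancestors add.
One parent–offspring link: r = (1/2)^1 = 1/2.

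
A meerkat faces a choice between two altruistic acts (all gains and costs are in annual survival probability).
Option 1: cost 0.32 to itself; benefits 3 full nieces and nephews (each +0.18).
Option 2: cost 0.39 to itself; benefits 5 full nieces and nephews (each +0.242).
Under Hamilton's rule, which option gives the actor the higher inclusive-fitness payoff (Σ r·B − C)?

Option 1: r to a full niece or nephew = 0.25.
Option 1: Σ r·B − C = (3·0.25·0.18) − 0.32 = -0.185.
Option 2: r to a full niece or nephew = 0.25.
Option 2: Σ r·B − C = (5·0.25·0.242) − 0.39 = -0.0875.
Option 2 has the higher net inclusive-fitness payoff.

Option 2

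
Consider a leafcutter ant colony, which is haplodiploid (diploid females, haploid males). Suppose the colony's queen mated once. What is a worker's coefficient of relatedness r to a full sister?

0.75

Haplodiploid full sisters inherit their father's entire haploid genome identically (contributing 1/2) and on average half of their mother's contribution (1/2 · 1/2 = 1/4); r = 1/2 + 1/4 = 3/4.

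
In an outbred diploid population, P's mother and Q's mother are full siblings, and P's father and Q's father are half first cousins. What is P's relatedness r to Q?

Relatedness sums over independent paths through distinct common ancestors.
P and Q are related in two ways: first cousins through their mothers (r = 1/8) and half second cousins through their fathers (r = 1/64).
r = 1/8 + 1/64 = 9/64 = 0.140625.

0.140625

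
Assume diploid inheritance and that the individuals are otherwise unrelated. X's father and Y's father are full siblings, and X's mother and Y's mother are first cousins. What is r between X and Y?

With two independent routes of shared ancestry, r is the sum of the two contributions.
X and Y are related in two ways: first cousins through their fathers (r = 1/8) and second cousins through their mothers (r = 1/32).
r = 1/8 + 1/32 = 0.15625.

0.15625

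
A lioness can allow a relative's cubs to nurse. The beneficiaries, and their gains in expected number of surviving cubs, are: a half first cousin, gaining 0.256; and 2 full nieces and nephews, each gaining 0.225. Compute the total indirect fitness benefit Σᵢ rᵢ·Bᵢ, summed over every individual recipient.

0.1285

r to a half first cousin = 1/16 (half first cousins share one grandparent — one path of length 4: r = (1/2)^4 = 1/16).
r to a full niece or nephew = 0.25 (full aunt/uncle↔niece/nephew: two paths of length 3 through the shared grandparent pair: r = 2·(1/2)^3 = 1/4).
Summing one r·B term per recipient: 1·0.0625·0.256 + 2·0.25·0.225 = 0.1285.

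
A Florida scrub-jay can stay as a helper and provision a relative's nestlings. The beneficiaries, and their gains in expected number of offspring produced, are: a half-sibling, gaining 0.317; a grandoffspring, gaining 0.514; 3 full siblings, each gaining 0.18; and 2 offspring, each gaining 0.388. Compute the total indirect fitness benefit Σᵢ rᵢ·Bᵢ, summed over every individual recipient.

0.86575

r to a half-sibling = 1/4 (half-sibs share one parent — one path of length 2: r = (1/2)^2 = 1/4).
r to a grandoffspring = 0.25 (two parent–offspring links: r = (1/2)^2 = 1/4).
r to a full sibling = 0.5 (full sibs share both parents — two paths of length 2: r = 2·(1/2)^2 = 1/2).
r to an offspring = 1/2 (one parent–offspring link: r = (1/2)^1 = 1/2).
Summing one r·B term per recipient: 1·0.25·0.317 + 1·0.25·0.514 + 3·0.5·0.18 + 2·0.5·0.388 = 0.86575.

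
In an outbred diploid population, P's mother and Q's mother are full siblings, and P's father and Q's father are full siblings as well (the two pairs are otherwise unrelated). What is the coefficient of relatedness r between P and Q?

0.25

With two independent routes of shared ancestry, r is the sum of the two contributions.
P and Q are related in two ways: first cousins through their mothers (r = 1/8) and first cousins through their fathers (r = 1/8) — i.e. double first cousins.
r = 1/8 + 1/8 = 0.25.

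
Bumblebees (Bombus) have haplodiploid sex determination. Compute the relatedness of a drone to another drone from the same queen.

0.5

Haploid brothers each carry a random half of the queen's diploid genome, so on average they share half: r = 1/2.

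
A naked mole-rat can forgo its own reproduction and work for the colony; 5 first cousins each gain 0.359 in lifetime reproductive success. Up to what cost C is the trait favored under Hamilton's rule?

r to a first cousin = 1/8 (first cousins share one grandparent pair — two paths of length 4: r = 2·(1/2)^4 = 1/8).
Hamilton's rule: n·r·B > C, so the trait is favored while C < n·r·B = 5·0.125·0.359 = 0.224375.

0.224375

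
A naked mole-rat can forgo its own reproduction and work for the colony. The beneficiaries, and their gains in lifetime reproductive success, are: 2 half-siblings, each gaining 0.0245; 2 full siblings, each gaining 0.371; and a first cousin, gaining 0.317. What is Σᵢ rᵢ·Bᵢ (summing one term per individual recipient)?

0.422875

r to a half-sibling = 1/4 (half-sibs share one parent — one path of length 2: r = (1/2)^2 = 1/4).
r to a full sibling = 0.5 (full sibs share both parents — two paths of length 2: r = 2·(1/2)^2 = 1/2).
r to a first cousin = 0.125 (first cousins share one grandparent pair — two paths of length 4: r = 2·(1/2)^4 = 1/8).
Summing one r·B term per recipient: 2·0.25·0.0245 + 2·0.5·0.371 + 1·0.125·0.317 = 0.422875.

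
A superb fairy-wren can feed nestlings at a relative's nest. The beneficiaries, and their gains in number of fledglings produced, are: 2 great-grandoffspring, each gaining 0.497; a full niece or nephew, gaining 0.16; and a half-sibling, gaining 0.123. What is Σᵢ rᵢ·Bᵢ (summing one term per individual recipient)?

0.195

r to a great-grandoffspring = 1/8 (three parent–offspring links: r = (1/2)^3 = 1/8).
r to a full niece or nephew = 1/4 (full aunt/uncle↔niece/nephew: two paths of length 3 through the shared grandparent pair: r = 2·(1/2)^3 = 1/4).
r to a half-sibling = 1/4 (half-sibs share one parent — one path of length 2: r = (1/2)^2 = 1/4).
Summing one r·B term per recipient: 2·0.125·0.497 + 1·0.25·0.16 + 1·0.25·0.123 = 0.195.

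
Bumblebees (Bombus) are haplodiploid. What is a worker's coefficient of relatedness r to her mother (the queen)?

0.5

One meiotic link between diploid queen and diploid daughter: r = 1/2.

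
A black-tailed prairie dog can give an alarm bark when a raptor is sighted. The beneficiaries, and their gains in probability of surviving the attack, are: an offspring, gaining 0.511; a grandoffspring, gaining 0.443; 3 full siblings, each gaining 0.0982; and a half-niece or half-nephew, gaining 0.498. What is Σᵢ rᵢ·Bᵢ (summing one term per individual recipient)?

0.5758

r to an offspring = 0.5 (one parent–offspring link: r = (1/2)^1 = 1/2).
r to a grandoffspring = 0.25 (two parent–offspring links: r = (1/2)^2 = 1/4).
r to a full sibling = 1/2 (full sibs share both parents — two paths of length 2: r = 2·(1/2)^2 = 1/2).
r to a half-niece or half-nephew = 1/8 (half-aunt/uncle↔niece/nephew: one path of length 3: r = (1/2)^3 = 1/8).
Summing one r·B term per recipient: 1·0.5·0.511 + 1·0.25·0.443 + 3·0.5·0.0982 + 1·0.125·0.498 = 0.5758.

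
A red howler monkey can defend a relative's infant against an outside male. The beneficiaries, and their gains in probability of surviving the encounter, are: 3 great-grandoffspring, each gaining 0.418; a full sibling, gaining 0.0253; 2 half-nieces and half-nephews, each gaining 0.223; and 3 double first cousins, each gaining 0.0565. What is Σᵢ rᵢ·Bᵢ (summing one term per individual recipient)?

r to a great-grandoffspring = 1/8 (three parent–offspring links: r = (1/2)^3 = 1/8).
r to a full sibling = 1/2 (full sibs share both parents — two paths of length 2: r = 2·(1/2)^2 = 1/2).
r to a half-niece or half-nephew = 0.125 (half-aunt/uncle↔niece/nephew: one path of length 3: r = (1/2)^3 = 1/8).
r to a double first cousin = 0.25 (double first cousins share both grandparent pairs — four paths of length 4: r = 4·(1/2)^4 = 1/4).
Summing one r·B term per recipient: 3·0.125·0.418 + 1·0.5·0.0253 + 2·0.125·0.223 + 3·0.25·0.0565 = 0.267525.

0.267525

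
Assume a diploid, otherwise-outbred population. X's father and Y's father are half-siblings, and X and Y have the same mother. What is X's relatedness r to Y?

Relatedness sums over independent paths through distinct common ancestors.
X and Y are related in two ways: half first cousins through their fathers (r = 1/16) and half-sibs through their shared mother (r = 1/4).
r = 1/16 + 1/4 = 0.3125.

0.3125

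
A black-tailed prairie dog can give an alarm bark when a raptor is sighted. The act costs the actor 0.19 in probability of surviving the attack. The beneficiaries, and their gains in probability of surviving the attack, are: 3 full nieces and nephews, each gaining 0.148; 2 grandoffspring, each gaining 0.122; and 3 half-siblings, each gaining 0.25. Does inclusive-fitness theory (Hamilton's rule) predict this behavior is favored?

Yes

Hamilton's rule: the trait is favored when the sum of r·B over every recipient exceeds the actor's cost C.
r to a full niece or nephew = 0.25 (full aunt/uncle↔niece/nephew: two paths of length 3 through the shared grandparent pair: r = 2·(1/2)^3 = 1/4).
r to a grandoffspring = 1/4 (two parent–offspring links: r = (1/2)^2 = 1/4).
r to a half-sibling = 1/4 (half-sibs share one parent — one path of length 2: r = (1/2)^2 = 1/4).
Summing one r·B term per recipient: 3·0.25·0.148 + 2·0.25·0.122 + 3·0.25·0.25 = 0.3595.
0.3595 > 0.19: the indirect benefit exceeds the cost.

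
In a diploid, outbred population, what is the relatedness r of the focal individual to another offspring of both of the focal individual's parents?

Each parent–offspring link contributes a factor of 1/2, and independent paths through distinct common ancestors add.
Full sibs share both parents — two paths of length 2: r = 2·(1/2)^2 = 1/2.

0.5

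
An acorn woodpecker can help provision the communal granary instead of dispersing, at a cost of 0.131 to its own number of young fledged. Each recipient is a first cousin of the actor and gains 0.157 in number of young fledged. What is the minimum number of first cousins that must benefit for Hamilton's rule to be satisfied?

7

r to a first cousin = 1/8 (first cousins share one grandparent pair — two paths of length 4: r = 2·(1/2)^4 = 1/8).
Hamilton's rule: n·r·B > C  ⇒  n > C/(r·B) = 0.131/(0.125·0.157) = 6.675.
The smallest integer exceeding 6.675 is 7.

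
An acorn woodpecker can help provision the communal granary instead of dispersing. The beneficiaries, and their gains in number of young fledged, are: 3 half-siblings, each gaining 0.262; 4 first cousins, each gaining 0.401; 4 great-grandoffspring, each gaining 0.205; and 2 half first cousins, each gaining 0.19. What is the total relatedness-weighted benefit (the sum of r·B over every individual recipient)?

0.52325

r to a half-sibling = 0.25 (half-sibs share one parent — one path of length 2: r = (1/2)^2 = 1/4).
r to a first cousin = 1/8 (first cousins share one grandparent pair — two paths of length 4: r = 2·(1/2)^4 = 1/8).
r to a great-grandoffspring = 0.125 (three parent–offspring links: r = (1/2)^3 = 1/8).
r to a half first cousin = 0.0625 (half first cousins share one grandparent — one path of length 4: r = (1/2)^4 = 1/16).
Summing one r·B term per recipient: 3·0.25·0.262 + 4·0.125·0.401 + 4·0.125·0.205 + 2·0.0625·0.19 = 0.52325.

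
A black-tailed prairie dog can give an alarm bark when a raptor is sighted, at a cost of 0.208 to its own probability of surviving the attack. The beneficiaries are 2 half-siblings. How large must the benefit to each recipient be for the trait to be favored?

r to a half-sibling = 1/4 (half-sibs share one parent — one path of length 2: r = (1/2)^2 = 1/4).
Hamilton's rule with n recipients of equal r: n·r·B > C, so B > C/(n·r) = 0.208/(2·0.25) = 0.416.

0.416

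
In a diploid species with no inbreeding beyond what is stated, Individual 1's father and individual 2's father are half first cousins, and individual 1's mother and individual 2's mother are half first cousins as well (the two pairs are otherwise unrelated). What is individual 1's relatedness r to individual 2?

Wright's path rule: contributions from independent ancestry routes add.
Individual 1 and individual 2 are related in two ways: half second cousins through their fathers (r = 1/64) and half second cousins through their mothers (r = 1/64).
r = 1/64 + 1/64 = 0.03125.

0.03125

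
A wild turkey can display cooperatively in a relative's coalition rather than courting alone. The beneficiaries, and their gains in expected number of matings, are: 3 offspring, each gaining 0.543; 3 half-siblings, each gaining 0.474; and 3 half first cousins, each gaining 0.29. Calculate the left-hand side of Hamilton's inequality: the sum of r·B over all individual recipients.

r to an offspring = 1/2 (one parent–offspring link: r = (1/2)^1 = 1/2).
r to a half-sibling = 0.25 (half-sibs share one parent — one path of length 2: r = (1/2)^2 = 1/4).
r to a half first cousin = 0.0625 (half first cousins share one grandparent — one path of length 4: r = (1/2)^4 = 1/16).
Summing one r·B term per recipient: 3·0.5·0.543 + 3·0.25·0.474 + 3·0.0625·0.29 = 1.224375.

1.224375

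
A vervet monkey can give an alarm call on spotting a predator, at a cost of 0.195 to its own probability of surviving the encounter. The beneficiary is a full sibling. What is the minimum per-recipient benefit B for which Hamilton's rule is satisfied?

0.39

r to a full sibling = 0.5 (full sibs share both parents — two paths of length 2: r = 2·(1/2)^2 = 1/2).
Hamilton's rule with n recipients of equal r: n·r·B > C, so B > C/(n·r) = 0.195/(1·0.5) = 0.39.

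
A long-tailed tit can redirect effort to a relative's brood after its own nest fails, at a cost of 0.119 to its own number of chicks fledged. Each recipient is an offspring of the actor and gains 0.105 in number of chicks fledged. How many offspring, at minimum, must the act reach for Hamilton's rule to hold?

r to an offspring = 1/2 (one parent–offspring link: r = (1/2)^1 = 1/2).
Hamilton's rule: n·r·B > C  ⇒  n > C/(r·B) = 0.119/(0.5·0.105) = 2.267.
The smallest integer exceeding 2.267 is 3.

3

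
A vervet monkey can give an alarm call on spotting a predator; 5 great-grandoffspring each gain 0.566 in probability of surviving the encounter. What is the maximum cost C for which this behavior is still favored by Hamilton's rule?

0.35375

r to a great-grandoffspring = 1/8 (three parent–offspring links: r = (1/2)^3 = 1/8).
Hamilton's rule: n·r·B > C, so the trait is favored while C < n·r·B = 5·0.125·0.566 = 0.35375.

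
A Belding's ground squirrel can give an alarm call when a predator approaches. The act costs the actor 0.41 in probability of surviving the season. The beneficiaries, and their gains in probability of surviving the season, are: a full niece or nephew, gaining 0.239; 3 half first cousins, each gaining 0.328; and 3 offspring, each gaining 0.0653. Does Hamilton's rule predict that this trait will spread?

Hamilton's rule: the trait is favored when the sum of r·B over every recipient exceeds the actor's cost C.
r to a full niece or nephew = 1/4 (full aunt/uncle↔niece/nephew: two paths of length 3 through the shared grandparent pair: r = 2·(1/2)^3 = 1/4).
r to a half first cousin = 1/16 (half first cousins share one grandparent — one path of length 4: r = (1/2)^4 = 1/16).
r to an offspring = 0.5 (one parent–offspring link: r = (1/2)^1 = 1/2).
Summing one r·B term per recipient: 1·0.25·0.239 + 3·0.0625·0.328 + 3·0.5·0.0653 = 0.2192.
0.2192 < 0.41: the indirect benefit is less than the cost.

No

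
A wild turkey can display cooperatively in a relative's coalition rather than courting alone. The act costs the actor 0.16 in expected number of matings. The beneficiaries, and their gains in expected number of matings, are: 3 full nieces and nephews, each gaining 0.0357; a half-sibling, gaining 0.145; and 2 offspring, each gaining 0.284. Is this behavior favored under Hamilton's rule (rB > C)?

Yes

Hamilton's rule: the trait is favored when the sum of r·B over every recipient exceeds the actor's cost C.
r to a full niece or nephew = 0.25 (full aunt/uncle↔niece/nephew: two paths of length 3 through the shared grandparent pair: r = 2·(1/2)^3 = 1/4).
r to a half-sibling = 0.25 (half-sibs share one parent — one path of length 2: r = (1/2)^2 = 1/4).
r to an offspring = 1/2 (one parent–offspring link: r = (1/2)^1 = 1/2).
Summing one r·B term per recipient: 3·0.25·0.0357 + 1·0.25·0.145 + 2·0.5·0.284 = 0.347025.
0.347025 > 0.16: the indirect benefit exceeds the cost.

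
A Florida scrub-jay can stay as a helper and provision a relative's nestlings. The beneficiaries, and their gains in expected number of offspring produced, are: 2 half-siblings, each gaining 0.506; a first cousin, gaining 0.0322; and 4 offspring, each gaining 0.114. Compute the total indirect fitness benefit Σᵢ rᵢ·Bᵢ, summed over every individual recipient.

0.485025

r to a half-sibling = 1/4 (half-sibs share one parent — one path of length 2: r = (1/2)^2 = 1/4).
r to a first cousin = 1/8 (first cousins share one grandparent pair — two paths of length 4: r = 2·(1/2)^4 = 1/8).
r to an offspring = 1/2 (one parent–offspring link: r = (1/2)^1 = 1/2).
Summing one r·B term per recipient: 2·0.25·0.506 + 1·0.125·0.0322 + 4·0.5·0.114 = 0.485025.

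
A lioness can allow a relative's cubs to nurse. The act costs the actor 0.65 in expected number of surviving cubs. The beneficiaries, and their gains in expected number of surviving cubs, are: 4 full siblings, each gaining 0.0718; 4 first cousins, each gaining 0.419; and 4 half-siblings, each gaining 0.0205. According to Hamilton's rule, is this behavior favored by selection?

Hamilton's rule: the trait is favored when the sum of r·B over every recipient exceeds the actor's cost C.
r to a full sibling = 0.5 (full sibs share both parents — two paths of length 2: r = 2·(1/2)^2 = 1/2).
r to a first cousin = 1/8 (first cousins share one grandparent pair — two paths of length 4: r = 2·(1/2)^4 = 1/8).
r to a half-sibling = 1/4 (half-sibs share one parent — one path of length 2: r = (1/2)^2 = 1/4).
Summing one r·B term per recipient: 4·0.5·0.0718 + 4·0.125·0.419 + 4·0.25·0.0205 = 0.3736.
0.3736 < 0.65: the indirect benefit is less than the cost.

No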